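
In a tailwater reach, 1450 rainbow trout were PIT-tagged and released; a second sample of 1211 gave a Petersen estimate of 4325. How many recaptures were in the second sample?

R = 406

From N = M·C/R: R = M·C / N = 1450·1211 / 4325 = 1755950 / 4325 = 406.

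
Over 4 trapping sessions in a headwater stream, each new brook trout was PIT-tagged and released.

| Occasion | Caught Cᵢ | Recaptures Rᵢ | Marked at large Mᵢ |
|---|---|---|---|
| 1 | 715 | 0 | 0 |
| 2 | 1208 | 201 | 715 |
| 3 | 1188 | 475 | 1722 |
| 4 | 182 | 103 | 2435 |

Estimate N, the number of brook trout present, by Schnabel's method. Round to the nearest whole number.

N ≈ 4304

Σ MᵢCᵢ = 0·715 + 715·1208 + 1722·1188 + 2435·182 = 0 + 863720 + 2045736 + 443170 = 3352626
Σ Rᵢ = 0 + 201 + 475 + 103 = 779
N̂ = 3352626 / 779 ≈ 4303.8 → 4304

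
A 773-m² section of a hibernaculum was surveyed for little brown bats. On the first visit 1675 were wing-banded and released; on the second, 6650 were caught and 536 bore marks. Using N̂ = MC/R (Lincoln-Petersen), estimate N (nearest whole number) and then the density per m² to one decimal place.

N̂ = 1675·6650/536 = 11138750/536 ≈ 20781.2 → 20781
Density = N̂ / area = 20781 / 773 ≈ 26.88 → 26.9 per m²

density ≈ 26.9 little brown bats per m²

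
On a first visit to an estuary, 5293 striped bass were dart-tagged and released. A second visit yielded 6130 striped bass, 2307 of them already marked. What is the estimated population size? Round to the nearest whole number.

N ≈ 14,064

Lincoln-Petersen assumes M/N = R/C, so N = M·C / R.
N = (5293 × 6130) / 2307 = 32446090 / 2307 ≈ 14064.2 → 14064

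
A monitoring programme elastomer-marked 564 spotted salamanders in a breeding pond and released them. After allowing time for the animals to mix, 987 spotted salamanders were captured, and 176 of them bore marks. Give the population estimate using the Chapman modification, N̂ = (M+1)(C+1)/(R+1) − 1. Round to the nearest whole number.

N ≈ 3153

N̂ = (564+1)(987+1)/(176+1) − 1 = 565·988/177 − 1
= 558220/177 − 1 ≈ 3153.8 − 1 ≈ 3152.8 → 3153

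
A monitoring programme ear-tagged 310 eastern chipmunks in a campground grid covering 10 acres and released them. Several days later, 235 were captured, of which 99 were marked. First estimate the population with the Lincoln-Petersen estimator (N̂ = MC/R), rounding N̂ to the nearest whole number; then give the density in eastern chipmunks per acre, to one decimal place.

density ≈ 73.6 eastern chipmunks per acre

N̂ = 310·235/99 = 72850/99 ≈ 735.9 → 736
Density = N̂ / area = 736 / 10 ≈ 73.60 → 73.6 per acre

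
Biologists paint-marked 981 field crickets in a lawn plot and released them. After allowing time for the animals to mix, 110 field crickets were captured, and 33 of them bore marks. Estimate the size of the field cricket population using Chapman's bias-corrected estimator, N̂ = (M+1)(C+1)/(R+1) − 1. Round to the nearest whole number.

N̂ = (981+1)(110+1)/(33+1) − 1 = 982·111/34 − 1
= 109002/34 − 1 ≈ 3205.9 − 1 ≈ 3204.9 → 3205

N ≈ 3205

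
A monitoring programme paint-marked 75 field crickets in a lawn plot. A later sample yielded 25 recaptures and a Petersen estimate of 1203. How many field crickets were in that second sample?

C = 401

From N = M·C/R: C = N·R / M = 1203·25 / 75 = 30075 / 75 = 401.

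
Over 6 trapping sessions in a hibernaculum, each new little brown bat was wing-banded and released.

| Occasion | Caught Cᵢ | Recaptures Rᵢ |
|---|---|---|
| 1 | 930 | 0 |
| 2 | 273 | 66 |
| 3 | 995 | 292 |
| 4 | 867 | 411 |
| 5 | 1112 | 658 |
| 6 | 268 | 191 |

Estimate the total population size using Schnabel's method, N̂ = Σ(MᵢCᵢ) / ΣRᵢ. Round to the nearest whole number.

N ≈ 3876

Marked at large before each occasion: Mᵢ = Σⱼ<ᵢ (Cⱼ − Rⱼ) → M1=0, M2=930, M3=1137, M4=1840, M5=2296, M6=2750
Σ MᵢCᵢ = 0·930 + 930·273 + 1137·995 + 1840·867 + 2296·1112 + 2750·268 = 0 + 253890 + 1131315 + 1595280 + 2553152 + 737000 = 6270637
Σ Rᵢ = 0 + 66 + 292 + 411 + 658 + 191 = 1618
N̂ = 6270637 / 1618 ≈ 3875.5 → 3876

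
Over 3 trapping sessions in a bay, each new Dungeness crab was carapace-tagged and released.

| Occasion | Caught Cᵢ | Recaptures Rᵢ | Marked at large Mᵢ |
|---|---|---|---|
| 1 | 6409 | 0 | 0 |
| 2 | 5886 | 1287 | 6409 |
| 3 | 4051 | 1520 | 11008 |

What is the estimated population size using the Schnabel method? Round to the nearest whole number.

Σ MᵢCᵢ = 0·6409 + 6409·5886 + 11008·4051 = 0 + 37723374 + 44593408 = 82316782
Σ Rᵢ = 0 + 1287 + 1520 = 2807
N̂ = 82316782 / 2807 ≈ 29325.5 → 29326

N ≈ 29,326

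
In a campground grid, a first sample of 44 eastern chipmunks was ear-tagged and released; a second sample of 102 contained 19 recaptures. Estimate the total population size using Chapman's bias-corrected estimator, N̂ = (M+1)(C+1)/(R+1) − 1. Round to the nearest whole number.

N ≈ 231

N̂ = (44+1)(102+1)/(19+1) − 1 = 45·103/20 − 1
= 4635/20 − 1 ≈ 231.8 − 1 ≈ 230.8 → 231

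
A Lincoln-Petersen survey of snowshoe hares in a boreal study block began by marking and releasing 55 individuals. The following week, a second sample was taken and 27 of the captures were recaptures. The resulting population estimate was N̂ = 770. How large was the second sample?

From N = M·C/R: C = N·R / M = 770·27 / 55 = 20790 / 55 = 378.

C = 378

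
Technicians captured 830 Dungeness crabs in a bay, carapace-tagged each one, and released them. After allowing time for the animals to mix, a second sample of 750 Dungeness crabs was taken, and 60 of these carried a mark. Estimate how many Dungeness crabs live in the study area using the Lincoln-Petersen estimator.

N = 10,375

The marked fraction in the recapture sample should equal the marked fraction in the population: 60/750 = 830/N.
N = (830 × 750) / 60 = 622500 / 60 = 10375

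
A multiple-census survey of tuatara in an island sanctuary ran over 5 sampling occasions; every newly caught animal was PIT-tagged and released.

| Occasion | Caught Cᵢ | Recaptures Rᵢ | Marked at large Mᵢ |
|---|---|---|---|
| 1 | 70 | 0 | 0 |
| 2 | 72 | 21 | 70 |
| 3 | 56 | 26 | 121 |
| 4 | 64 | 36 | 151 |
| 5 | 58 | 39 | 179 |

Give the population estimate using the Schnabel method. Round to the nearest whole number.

Σ MᵢCᵢ = 0·70 + 70·72 + 121·56 + 151·64 + 179·58 = 0 + 5040 + 6776 + 9664 + 10382 = 31862
Σ Rᵢ = 0 + 21 + 26 + 36 + 39 = 122
N̂ = 31862 / 122 ≈ 261.2 → 261

N ≈ 261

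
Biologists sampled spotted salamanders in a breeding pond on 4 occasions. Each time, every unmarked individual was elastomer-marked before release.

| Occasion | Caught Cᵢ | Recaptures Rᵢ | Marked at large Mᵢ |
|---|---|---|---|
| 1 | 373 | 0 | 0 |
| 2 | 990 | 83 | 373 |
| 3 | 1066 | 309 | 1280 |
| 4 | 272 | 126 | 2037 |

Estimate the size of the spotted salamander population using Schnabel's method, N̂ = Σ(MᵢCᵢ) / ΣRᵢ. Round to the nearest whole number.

N ≈ 4417

Σ MᵢCᵢ = 0·373 + 373·990 + 1280·1066 + 2037·272 = 0 + 369270 + 1364480 + 554064 = 2287814
Σ Rᵢ = 0 + 83 + 309 + 126 = 518
N̂ = 2287814 / 518 ≈ 4416.6 → 4417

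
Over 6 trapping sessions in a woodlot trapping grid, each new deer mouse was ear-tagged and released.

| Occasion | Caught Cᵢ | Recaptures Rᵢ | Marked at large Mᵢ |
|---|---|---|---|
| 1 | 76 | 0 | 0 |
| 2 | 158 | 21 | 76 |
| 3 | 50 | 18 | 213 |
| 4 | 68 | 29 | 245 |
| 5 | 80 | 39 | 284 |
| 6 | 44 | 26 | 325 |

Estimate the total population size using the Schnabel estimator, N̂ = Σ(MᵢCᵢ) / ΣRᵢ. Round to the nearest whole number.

N ≈ 574

Σ MᵢCᵢ = 0·76 + 76·158 + 213·50 + 245·68 + 284·80 + 325·44 = 0 + 12008 + 10650 + 16660 + 22720 + 14300 = 76338
Σ Rᵢ = 0 + 21 + 18 + 29 + 39 + 26 = 133
N̂ = 76338 / 133 ≈ 574.0 → 574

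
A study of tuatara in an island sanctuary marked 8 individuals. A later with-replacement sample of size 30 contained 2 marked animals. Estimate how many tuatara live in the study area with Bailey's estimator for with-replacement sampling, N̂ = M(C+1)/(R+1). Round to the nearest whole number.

N̂ = 8·(30+1)/(2+1) = 8·31/3 = 248/3 ≈ 82.7 → 83

N ≈ 83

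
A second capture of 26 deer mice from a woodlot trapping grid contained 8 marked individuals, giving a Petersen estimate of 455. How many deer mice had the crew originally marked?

M = 140

From N = M·C/R: M = N·R / C = 455·8 / 26 = 3640 / 26 = 140.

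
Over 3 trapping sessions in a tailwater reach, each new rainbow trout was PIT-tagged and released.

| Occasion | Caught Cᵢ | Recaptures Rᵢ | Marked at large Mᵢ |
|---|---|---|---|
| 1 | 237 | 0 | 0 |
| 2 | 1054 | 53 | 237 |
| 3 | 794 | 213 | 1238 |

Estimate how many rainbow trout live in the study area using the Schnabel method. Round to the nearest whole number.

Σ MᵢCᵢ = 0·237 + 237·1054 + 1238·794 = 0 + 249798 + 982972 = 1232770
Σ Rᵢ = 0 + 53 + 213 = 266
N̂ = 1232770 / 266 ≈ 4634.47 → 4634

N ≈ 4634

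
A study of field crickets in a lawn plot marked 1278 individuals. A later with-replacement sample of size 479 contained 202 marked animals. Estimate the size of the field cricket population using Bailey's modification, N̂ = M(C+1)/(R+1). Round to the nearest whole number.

N̂ = 1278·(479+1)/(202+1) = 1278·480/203 = 613440/203 ≈ 3021.9 → 3022

N ≈ 3022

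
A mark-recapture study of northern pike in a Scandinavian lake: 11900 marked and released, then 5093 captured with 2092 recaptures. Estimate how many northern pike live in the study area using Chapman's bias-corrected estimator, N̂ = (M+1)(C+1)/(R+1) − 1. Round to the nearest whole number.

N ≈ 28,964

N̂ = (11900+1)(5093+1)/(2092+1) − 1 = 11901·5094/2093 − 1
= 60623694/2093 − 1 ≈ 28965.0 − 1 ≈ 28964.0 → 28964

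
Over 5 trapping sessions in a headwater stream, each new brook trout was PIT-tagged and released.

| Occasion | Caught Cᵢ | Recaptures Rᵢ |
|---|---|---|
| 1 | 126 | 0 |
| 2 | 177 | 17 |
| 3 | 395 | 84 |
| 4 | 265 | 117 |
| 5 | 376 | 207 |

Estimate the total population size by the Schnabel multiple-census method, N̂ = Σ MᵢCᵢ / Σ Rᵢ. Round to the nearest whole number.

N ≈ 1350

Marked at large before each occasion: Mᵢ = Σⱼ<ᵢ (Cⱼ − Rⱼ) → M1=0, M2=126, M3=286, M4=597, M5=745
Σ MᵢCᵢ = 0·126 + 126·177 + 286·395 + 597·265 + 745·376 = 0 + 22302 + 112970 + 158205 + 280120 = 573597
Σ Rᵢ = 0 + 17 + 84 + 117 + 207 = 425
N̂ = 573597 / 425 ≈ 1349.6 → 1350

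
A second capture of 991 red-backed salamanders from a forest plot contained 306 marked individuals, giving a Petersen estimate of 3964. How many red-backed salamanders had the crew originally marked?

From N = M·C/R: M = N·R / C = 3964·306 / 991 = 1212984 / 991 = 1224.

M = 1224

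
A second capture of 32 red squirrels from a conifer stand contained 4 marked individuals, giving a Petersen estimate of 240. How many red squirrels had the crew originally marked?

M = 30

From N = M·C/R: M = N·R / C = 240·4 / 32 = 960 / 32 = 30.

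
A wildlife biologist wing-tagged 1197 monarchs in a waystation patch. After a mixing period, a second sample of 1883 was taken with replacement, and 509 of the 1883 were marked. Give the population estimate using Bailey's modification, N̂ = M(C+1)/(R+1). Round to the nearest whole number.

N̂ = 1197·(1883+1)/(509+1) = 1197·1884/510 = 2255148/510 ≈ 4421.9 → 4422

N ≈ 4422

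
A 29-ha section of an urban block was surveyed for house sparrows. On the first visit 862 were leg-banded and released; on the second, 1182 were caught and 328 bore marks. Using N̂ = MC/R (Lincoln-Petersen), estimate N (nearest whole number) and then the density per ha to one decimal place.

N̂ = 862·1182/328 = 1018884/328 ≈ 3106.4 → 3106
Density = N̂ / area = 3106 / 29 ≈ 107.10 → 107.1 per ha

density ≈ 107.1 house sparrows per ha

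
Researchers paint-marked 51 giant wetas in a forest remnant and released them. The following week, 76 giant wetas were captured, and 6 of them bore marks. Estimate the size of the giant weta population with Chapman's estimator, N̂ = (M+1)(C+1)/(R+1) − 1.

N̂ = (51+1)(76+1)/(6+1) − 1 = 52·77/7 − 1
= 4004/7 − 1 = 572 − 1 = 571

N = 571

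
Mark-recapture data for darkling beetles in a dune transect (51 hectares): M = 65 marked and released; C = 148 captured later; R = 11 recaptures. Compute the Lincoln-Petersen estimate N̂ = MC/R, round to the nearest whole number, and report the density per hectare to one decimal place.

N̂ = 65·148/11 = 9620/11 ≈ 874.5 → 875
Density = N̂ / area = 875 / 51 ≈ 17.16 → 17.2 per hectare

density ≈ 17.2 darkling beetles per hectare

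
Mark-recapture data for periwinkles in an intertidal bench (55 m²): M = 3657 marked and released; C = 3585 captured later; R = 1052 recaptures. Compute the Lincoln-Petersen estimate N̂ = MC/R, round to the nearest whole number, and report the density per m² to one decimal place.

N̂ = 3657·3585/1052 = 13110345/1052 ≈ 12462.3 → 12462
Density = N̂ / area = 12462 / 55 ≈ 226.58 → 226.6 per m²

density ≈ 226.6 periwinkles per m²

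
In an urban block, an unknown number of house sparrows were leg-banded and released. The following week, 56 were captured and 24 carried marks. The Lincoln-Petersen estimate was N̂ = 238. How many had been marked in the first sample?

M = 102

From N = M·C/R: M = N·R / C = 238·24 / 56 = 5712 / 56 = 102.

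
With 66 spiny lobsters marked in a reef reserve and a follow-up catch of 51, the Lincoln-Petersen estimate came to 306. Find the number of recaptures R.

From N = M·C/R: R = M·C / N = 66·51 / 306 = 3366 / 306 = 11.

R = 11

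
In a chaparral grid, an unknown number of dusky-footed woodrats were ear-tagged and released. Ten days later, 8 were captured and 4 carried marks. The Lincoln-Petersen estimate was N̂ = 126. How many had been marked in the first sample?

M = 63

From N = M·C/R: M = N·R / C = 126·4 / 8 = 504 / 8 = 63.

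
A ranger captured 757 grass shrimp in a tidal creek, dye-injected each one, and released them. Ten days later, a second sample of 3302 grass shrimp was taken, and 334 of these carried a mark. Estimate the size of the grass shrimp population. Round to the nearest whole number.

N = (757 × 3302) / 334 = 2499614 / 334 ≈ 7483.9 → 7484

N ≈ 7484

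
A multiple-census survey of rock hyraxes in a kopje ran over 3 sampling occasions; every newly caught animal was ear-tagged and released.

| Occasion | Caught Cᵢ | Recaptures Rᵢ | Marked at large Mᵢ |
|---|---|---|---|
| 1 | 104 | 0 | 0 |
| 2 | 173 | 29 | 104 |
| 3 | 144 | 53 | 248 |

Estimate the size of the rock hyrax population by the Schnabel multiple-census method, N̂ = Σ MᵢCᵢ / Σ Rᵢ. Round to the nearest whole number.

Σ MᵢCᵢ = 0·104 + 104·173 + 248·144 = 0 + 17992 + 35712 = 53704
Σ Rᵢ = 0 + 29 + 53 = 82
N̂ = 53704 / 82 ≈ 654.9 → 655

N ≈ 655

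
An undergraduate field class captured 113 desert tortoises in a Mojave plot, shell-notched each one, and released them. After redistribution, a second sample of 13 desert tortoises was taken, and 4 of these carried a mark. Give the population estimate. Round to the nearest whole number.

The marked fraction in the recapture sample should equal the marked fraction in the population: 4/13 = 113/N.
N = (113 × 13) / 4 = 1469 / 4 ≈ 367.2 → 367

N ≈ 367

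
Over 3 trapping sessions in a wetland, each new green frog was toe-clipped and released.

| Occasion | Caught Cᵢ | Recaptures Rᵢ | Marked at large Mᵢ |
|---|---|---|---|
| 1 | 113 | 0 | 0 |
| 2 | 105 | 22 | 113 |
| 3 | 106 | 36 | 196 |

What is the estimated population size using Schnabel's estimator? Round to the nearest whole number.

N ≈ 563

Σ MᵢCᵢ = 0·113 + 113·105 + 196·106 = 0 + 11865 + 20776 = 32641
Σ Rᵢ = 0 + 22 + 36 = 58
N̂ = 32641 / 58 ≈ 562.8 → 563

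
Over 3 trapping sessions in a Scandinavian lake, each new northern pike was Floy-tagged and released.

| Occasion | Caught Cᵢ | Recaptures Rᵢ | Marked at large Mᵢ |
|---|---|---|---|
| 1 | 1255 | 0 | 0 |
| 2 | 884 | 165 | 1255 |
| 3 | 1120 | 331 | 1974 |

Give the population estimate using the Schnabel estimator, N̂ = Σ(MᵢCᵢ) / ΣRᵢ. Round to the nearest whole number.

N ≈ 6694

Σ MᵢCᵢ = 0·1255 + 1255·884 + 1974·1120 = 0 + 1109420 + 2210880 = 3320300
Σ Rᵢ = 0 + 165 + 331 = 496
N̂ = 3320300 / 496 ≈ 6694.2 → 6694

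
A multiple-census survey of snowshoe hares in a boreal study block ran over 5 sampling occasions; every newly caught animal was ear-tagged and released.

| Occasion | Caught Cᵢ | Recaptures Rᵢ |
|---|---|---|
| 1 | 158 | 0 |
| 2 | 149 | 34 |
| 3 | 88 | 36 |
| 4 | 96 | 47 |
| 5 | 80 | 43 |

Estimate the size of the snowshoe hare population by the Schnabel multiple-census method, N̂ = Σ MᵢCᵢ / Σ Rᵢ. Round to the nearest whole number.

Marked at large before each occasion: Mᵢ = Σⱼ<ᵢ (Cⱼ − Rⱼ) → M1=0, M2=158, M3=273, M4=325, M5=374
Σ MᵢCᵢ = 0·158 + 158·149 + 273·88 + 325·96 + 374·80 = 0 + 23542 + 24024 + 31200 + 29920 = 108686
Σ Rᵢ = 0 + 34 + 36 + 47 + 43 = 160
N̂ = 108686 / 160 ≈ 679.3 → 679

N ≈ 679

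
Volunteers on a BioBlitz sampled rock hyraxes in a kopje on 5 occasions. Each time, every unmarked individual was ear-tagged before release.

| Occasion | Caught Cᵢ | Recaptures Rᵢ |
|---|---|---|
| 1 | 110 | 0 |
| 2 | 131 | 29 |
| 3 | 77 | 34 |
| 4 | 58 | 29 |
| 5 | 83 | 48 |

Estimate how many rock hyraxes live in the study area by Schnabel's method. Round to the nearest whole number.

Marked at large before each occasion: Mᵢ = Σⱼ<ᵢ (Cⱼ − Rⱼ) → M1=0, M2=110, M3=212, M4=255, M5=284
Σ MᵢCᵢ = 0·110 + 110·131 + 212·77 + 255·58 + 284·83 = 0 + 14410 + 16324 + 14790 + 23572 = 69096
Σ Rᵢ = 0 + 29 + 34 + 29 + 48 = 140
N̂ = 69096 / 140 ≈ 493.5 → 494

N ≈ 494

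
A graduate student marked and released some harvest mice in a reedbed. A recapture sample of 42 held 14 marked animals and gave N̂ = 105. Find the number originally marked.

M = 35

From N = M·C/R: M = N·R / C = 105·14 / 42 = 1470 / 42 = 35.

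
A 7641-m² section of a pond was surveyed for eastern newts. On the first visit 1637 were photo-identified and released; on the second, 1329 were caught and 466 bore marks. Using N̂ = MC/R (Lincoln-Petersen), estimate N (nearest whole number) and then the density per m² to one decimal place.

N̂ = 1637·1329/466 = 2175573/466 ≈ 4668.6 → 4669
Density = N̂ / area = 4669 / 7641 ≈ 0.61 → 0.6 per m²

density ≈ 0.6 eastern newts per m²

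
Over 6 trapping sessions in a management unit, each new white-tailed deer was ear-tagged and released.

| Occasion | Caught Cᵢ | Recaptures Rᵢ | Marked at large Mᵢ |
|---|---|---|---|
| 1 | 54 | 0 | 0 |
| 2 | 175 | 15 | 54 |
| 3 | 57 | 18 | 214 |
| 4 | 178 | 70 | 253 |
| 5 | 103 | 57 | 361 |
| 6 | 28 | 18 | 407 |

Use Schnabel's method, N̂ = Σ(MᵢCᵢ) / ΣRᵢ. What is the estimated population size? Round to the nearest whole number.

Σ MᵢCᵢ = 0·54 + 54·175 + 214·57 + 253·178 + 361·103 + 407·28 = 0 + 9450 + 12198 + 45034 + 37183 + 11396 = 115261
Σ Rᵢ = 0 + 15 + 18 + 70 + 57 + 18 = 178
N̂ = 115261 / 178 ≈ 647.5 → 648

N ≈ 648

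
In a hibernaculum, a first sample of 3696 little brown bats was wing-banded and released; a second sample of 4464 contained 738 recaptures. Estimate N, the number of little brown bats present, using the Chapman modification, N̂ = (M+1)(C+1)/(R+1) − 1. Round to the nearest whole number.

N ≈ 22,336

N̂ = (3696+1)(4464+1)/(738+1) − 1 = 3697·4465/739 − 1
= 16507105/739 − 1 ≈ 22337.1 − 1 ≈ 22336.1 → 22336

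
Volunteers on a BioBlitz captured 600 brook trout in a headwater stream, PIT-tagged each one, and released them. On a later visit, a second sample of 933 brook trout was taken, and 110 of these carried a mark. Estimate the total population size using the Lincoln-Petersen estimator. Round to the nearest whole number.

N ≈ 5089

Lincoln-Petersen assumes M/N = R/C, so N = M·C / R.
N = (600 × 933) / 110 = 559800 / 110 ≈ 5089.1 → 5089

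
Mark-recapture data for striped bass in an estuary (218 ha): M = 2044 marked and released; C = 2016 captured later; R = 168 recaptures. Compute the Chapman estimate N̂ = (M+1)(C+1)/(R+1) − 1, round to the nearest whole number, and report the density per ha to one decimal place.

density ≈ 112.0 striped bass per ha

N̂ = 2045·2017/169 − 1 = 4124765/169 − 1 ≈ 24405.9 → 24406
Density = N̂ / area = 24406 / 218 ≈ 111.95 → 112.0 per ha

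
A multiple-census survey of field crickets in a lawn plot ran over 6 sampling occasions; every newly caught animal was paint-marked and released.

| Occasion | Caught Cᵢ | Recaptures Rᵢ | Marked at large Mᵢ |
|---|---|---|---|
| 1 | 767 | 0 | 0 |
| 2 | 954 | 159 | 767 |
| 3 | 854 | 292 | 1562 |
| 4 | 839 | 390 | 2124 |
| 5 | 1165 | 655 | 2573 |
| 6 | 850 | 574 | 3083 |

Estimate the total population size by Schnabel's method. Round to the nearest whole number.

Σ MᵢCᵢ = 0·767 + 767·954 + 1562·854 + 2124·839 + 2573·1165 + 3083·850 = 0 + 731718 + 1333948 + 1782036 + 2997545 + 2620550 = 9465797
Σ Rᵢ = 0 + 159 + 292 + 390 + 655 + 574 = 2070
N̂ = 9465797 / 2070 ≈ 4572.8 → 4573

N ≈ 4573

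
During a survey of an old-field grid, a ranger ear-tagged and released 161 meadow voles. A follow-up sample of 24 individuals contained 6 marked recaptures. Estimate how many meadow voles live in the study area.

N = 644

The marked fraction in the recapture sample should equal the marked fraction in the population: 6/24 = 161/N.
N = (161 × 24) / 6 = 3864 / 6 = 644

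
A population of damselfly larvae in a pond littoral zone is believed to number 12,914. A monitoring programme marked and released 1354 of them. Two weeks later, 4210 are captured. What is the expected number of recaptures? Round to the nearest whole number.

The marked fraction of the population is 1354/12914, so in a sample of 4210 expect C·(M/N) marked.
E[R] = 1354 × 4210 / 12914 = 5700340 / 12914 ≈ 441.4 → 441

expected recaptures ≈ 441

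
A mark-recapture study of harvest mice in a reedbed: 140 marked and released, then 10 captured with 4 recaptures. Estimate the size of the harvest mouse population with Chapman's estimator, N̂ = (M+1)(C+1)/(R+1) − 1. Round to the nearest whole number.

N̂ = (140+1)(10+1)/(4+1) − 1 = 141·11/5 − 1
= 1551/5 − 1 ≈ 310.2 − 1 ≈ 309.2 → 309

N ≈ 309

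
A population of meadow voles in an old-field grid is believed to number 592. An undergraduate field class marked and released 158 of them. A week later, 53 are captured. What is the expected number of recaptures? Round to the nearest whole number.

expected recaptures ≈ 14

Expected recaptures E[R] = M·C / N.
E[R] = 158 × 53 / 592 = 8374 / 592 ≈ 14.1 → 14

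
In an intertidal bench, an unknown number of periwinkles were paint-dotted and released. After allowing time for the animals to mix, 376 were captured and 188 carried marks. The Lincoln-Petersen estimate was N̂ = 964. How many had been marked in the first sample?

From N = M·C/R: M = N·R / C = 964·188 / 376 = 181232 / 376 = 482.

M = 482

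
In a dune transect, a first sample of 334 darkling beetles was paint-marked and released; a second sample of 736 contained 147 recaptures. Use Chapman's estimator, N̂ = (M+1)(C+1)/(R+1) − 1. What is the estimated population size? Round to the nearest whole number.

N̂ = (334+1)(736+1)/(147+1) − 1 = 335·737/148 − 1
= 246895/148 − 1 ≈ 1668.2 − 1 ≈ 1667.2 → 1667

N ≈ 1667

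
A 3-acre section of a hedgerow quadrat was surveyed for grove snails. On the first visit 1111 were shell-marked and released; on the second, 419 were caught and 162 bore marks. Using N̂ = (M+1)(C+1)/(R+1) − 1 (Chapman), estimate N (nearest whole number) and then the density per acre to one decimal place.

N̂ = 1112·420/163 − 1 = 467040/163 − 1 ≈ 2864.3 → 2864
Density = N̂ / area = 2864 / 3 ≈ 954.67 → 954.7 per acre

density ≈ 954.7 grove snails per acre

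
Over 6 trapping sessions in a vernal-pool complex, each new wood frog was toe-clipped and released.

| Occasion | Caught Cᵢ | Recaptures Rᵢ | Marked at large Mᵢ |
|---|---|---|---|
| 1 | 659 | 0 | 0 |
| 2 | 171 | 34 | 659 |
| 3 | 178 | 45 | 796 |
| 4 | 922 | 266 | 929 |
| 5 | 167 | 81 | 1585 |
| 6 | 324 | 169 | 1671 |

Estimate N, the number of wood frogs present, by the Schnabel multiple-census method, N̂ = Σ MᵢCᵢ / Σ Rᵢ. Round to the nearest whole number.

Σ MᵢCᵢ = 0·659 + 659·171 + 796·178 + 929·922 + 1585·167 + 1671·324 = 0 + 112689 + 141688 + 856538 + 264695 + 541404 = 1917014
Σ Rᵢ = 0 + 34 + 45 + 266 + 81 + 169 = 595
N̂ = 1917014 / 595 ≈ 3221.9 → 3222

N ≈ 3222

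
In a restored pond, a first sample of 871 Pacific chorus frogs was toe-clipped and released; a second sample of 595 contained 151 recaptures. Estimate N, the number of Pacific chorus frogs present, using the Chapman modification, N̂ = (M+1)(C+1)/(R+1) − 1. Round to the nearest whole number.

N ≈ 3418

N̂ = (871+1)(595+1)/(151+1) − 1 = 872·596/152 − 1
= 519712/152 − 1 ≈ 3419.2 − 1 ≈ 3418.2 → 3418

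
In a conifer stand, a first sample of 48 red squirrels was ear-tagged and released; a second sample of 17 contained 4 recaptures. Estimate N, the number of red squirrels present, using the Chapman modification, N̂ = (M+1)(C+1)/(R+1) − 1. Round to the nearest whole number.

N̂ = (48+1)(17+1)/(4+1) − 1 = 49·18/5 − 1
= 882/5 − 1 ≈ 176.4 − 1 ≈ 175.4 → 175

N ≈ 175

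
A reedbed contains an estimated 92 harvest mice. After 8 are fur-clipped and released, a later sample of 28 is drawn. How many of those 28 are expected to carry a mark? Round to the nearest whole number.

expected recaptures ≈ 2

The marked fraction of the population is 8/92, so in a sample of 28 expect C·(M/N) marked.
E[R] = 8 × 28 / 92 = 224 / 92 ≈ 2.4 → 2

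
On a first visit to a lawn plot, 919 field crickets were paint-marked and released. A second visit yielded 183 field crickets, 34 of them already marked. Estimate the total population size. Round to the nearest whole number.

N = (919 × 183) / 34 = 168177 / 34 ≈ 4946.4 → 4946

N ≈ 4946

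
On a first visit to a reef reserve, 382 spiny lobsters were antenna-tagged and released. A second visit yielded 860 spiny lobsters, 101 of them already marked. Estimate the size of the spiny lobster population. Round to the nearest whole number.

N = (382 × 860) / 101 = 328520 / 101 ≈ 3252.7 → 3253

N ≈ 3253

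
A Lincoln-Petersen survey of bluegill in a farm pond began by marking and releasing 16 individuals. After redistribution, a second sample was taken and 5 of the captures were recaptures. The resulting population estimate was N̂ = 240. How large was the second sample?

C = 75

From N = M·C/R: C = N·R / M = 240·5 / 16 = 1200 / 16 = 75.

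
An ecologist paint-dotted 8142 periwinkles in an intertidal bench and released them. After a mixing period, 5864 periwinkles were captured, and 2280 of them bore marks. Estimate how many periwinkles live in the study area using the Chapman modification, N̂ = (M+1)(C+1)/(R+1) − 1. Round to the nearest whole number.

N̂ = (8142+1)(5864+1)/(2280+1) − 1 = 8143·5865/2281 − 1
= 47758695/2281 − 1 ≈ 20937.6 − 1 ≈ 20936.6 → 20937

N ≈ 20,937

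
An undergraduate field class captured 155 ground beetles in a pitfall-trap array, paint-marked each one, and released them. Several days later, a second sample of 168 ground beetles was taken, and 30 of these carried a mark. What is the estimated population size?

Lincoln-Petersen assumes M/N = R/C, so N = M·C / R.
N = (155 × 168) / 30 = 26040 / 30 = 868

N = 868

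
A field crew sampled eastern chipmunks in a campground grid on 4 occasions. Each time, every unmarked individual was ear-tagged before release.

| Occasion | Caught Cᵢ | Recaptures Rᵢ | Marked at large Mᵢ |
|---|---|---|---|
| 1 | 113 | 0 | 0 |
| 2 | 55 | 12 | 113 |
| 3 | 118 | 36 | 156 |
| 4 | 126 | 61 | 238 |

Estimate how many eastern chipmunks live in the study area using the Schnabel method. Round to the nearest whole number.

N ≈ 501

Σ MᵢCᵢ = 0·113 + 113·55 + 156·118 + 238·126 = 0 + 6215 + 18408 + 29988 = 54611
Σ Rᵢ = 0 + 12 + 36 + 61 = 109
N̂ = 54611 / 109 ≈ 501.0 → 501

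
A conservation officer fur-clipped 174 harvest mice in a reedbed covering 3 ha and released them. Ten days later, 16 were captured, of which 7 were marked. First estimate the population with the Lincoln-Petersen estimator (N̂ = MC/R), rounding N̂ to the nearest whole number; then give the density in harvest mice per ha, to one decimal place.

density ≈ 132.7 harvest mice per ha

N̂ = 174·16/7 = 2784/7 ≈ 397.7 → 398
Density = N̂ / area = 398 / 3 ≈ 132.67 → 132.7 per ha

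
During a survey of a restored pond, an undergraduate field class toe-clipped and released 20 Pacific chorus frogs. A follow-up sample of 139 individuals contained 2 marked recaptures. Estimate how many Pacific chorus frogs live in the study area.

N = (20 × 139) / 2 = 2780 / 2 = 1390

N = 1390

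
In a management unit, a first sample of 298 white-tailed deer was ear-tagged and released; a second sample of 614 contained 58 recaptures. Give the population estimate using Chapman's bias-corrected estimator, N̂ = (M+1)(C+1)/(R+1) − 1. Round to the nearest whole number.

N ≈ 3116

N̂ = (298+1)(614+1)/(58+1) − 1 = 299·615/59 − 1
= 183885/59 − 1 ≈ 3116.7 − 1 ≈ 3115.7 → 3116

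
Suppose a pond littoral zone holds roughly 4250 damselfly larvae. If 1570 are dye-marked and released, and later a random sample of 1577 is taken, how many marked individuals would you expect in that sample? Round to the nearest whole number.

expected recaptures ≈ 583

The marked fraction of the population is 1570/4250, so in a sample of 1577 expect C·(M/N) marked.
E[R] = 1570 × 1577 / 4250 = 2475890 / 4250 ≈ 582.6 → 583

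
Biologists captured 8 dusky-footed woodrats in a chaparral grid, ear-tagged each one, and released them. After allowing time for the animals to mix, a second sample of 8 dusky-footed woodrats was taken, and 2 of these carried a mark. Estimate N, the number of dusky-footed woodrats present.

N = 32

If marked individuals mix randomly, R/C ≈ M/N, giving N ≈ M·C/R.
N = (8 × 8) / 2 = 64 / 2 = 32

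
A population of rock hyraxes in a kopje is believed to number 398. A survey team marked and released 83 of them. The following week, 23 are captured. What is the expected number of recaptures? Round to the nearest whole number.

expected recaptures ≈ 5

Expected recaptures E[R] = M·C / N.
E[R] = 83 × 23 / 398 = 1909 / 398 ≈ 4.8 → 5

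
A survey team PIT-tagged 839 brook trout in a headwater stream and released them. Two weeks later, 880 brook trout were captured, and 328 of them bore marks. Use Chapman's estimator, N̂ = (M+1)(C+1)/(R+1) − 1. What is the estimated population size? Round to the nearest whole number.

N̂ = (839+1)(880+1)/(328+1) − 1 = 840·881/329 − 1
= 740040/329 − 1 ≈ 2249.4 − 1 ≈ 2248.4 → 2248

N ≈ 2248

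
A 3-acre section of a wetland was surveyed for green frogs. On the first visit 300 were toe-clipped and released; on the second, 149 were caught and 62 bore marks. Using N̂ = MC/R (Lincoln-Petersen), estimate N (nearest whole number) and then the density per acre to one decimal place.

N̂ = 300·149/62 = 44700/62 ≈ 721.0 → 721
Density = N̂ / area = 721 / 3 ≈ 240.33 → 240.3 per acre

density ≈ 240.3 green frogs per acre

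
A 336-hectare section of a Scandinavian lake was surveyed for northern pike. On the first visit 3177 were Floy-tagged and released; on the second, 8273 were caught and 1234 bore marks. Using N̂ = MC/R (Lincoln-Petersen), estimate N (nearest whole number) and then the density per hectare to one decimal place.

density ≈ 63.4 northern pike per hectare

N̂ = 3177·8273/1234 = 26283321/1234 ≈ 21299.3 → 21299
Density = N̂ / area = 21299 / 336 ≈ 63.39 → 63.4 per hectare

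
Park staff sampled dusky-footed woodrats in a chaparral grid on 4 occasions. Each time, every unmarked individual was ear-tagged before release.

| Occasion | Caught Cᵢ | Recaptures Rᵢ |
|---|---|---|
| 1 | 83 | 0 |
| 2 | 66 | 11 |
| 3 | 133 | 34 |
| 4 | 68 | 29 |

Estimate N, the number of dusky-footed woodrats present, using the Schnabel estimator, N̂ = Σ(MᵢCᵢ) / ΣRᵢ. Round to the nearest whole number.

Marked at large before each occasion: Mᵢ = Σⱼ<ᵢ (Cⱼ − Rⱼ) → M1=0, M2=83, M3=138, M4=237
Σ MᵢCᵢ = 0·83 + 83·66 + 138·133 + 237·68 = 0 + 5478 + 18354 + 16116 = 39948
Σ Rᵢ = 0 + 11 + 34 + 29 = 74
N̂ = 39948 / 74 ≈ 539.8 → 540

N ≈ 540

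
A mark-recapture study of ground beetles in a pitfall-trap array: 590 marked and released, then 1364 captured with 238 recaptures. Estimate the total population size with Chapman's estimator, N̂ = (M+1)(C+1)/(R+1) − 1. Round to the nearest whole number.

N ≈ 3374

N̂ = (590+1)(1364+1)/(238+1) − 1 = 591·1365/239 − 1
= 806715/239 − 1 ≈ 3375.4 − 1 ≈ 3374.4 → 3374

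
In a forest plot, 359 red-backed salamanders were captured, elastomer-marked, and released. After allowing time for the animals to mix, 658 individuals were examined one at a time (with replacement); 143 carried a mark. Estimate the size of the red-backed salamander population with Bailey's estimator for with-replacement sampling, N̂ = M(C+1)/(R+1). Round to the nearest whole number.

N̂ = 359·(658+1)/(143+1) = 359·659/144 = 236581/144 ≈ 1642.9 → 1643

N ≈ 1643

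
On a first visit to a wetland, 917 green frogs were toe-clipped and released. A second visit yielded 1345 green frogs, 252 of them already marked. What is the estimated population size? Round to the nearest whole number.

N = (917 × 1345) / 252 = 1233365 / 252 ≈ 4894.3 → 4894

N ≈ 4894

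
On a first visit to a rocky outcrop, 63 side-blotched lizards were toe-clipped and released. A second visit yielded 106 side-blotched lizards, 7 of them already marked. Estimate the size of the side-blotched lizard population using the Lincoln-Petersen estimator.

N = 954

The marked fraction in the recapture sample should equal the marked fraction in the population: 7/106 = 63/N.
N = (63 × 106) / 7 = 6678 / 7 = 954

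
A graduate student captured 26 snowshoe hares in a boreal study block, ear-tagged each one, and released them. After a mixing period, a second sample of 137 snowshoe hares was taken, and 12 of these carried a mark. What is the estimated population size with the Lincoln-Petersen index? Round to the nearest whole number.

N = (26 × 137) / 12 = 3562 / 12 ≈ 296.8 → 297

N ≈ 297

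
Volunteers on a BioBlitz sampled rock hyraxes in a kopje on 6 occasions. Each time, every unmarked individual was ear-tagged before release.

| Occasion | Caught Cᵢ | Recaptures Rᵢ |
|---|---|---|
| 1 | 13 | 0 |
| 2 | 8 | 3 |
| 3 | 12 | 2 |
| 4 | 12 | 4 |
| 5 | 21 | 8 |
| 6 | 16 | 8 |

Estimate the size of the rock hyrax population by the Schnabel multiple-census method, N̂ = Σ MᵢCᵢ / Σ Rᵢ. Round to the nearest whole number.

Marked at large before each occasion: Mᵢ = Σⱼ<ᵢ (Cⱼ − Rⱼ) → M1=0, M2=13, M3=18, M4=28, M5=36, M6=49
Σ MᵢCᵢ = 0·13 + 13·8 + 18·12 + 28·12 + 36·21 + 49·16 = 0 + 104 + 216 + 336 + 756 + 784 = 2196
Σ Rᵢ = 0 + 3 + 2 + 4 + 8 + 8 = 25
N̂ = 2196 / 25 ≈ 87.8 → 88

N ≈ 88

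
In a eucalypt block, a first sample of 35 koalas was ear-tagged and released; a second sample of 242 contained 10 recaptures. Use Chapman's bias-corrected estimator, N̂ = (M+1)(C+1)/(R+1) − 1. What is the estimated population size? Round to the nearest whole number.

N̂ = (35+1)(242+1)/(10+1) − 1 = 36·243/11 − 1
= 8748/11 − 1 ≈ 795.3 − 1 ≈ 794.3 → 794

N ≈ 794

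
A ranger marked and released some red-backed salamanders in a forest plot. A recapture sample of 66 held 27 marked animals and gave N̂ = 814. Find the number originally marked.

M = 333

From N = M·C/R: M = N·R / C = 814·27 / 66 = 21978 / 66 = 333.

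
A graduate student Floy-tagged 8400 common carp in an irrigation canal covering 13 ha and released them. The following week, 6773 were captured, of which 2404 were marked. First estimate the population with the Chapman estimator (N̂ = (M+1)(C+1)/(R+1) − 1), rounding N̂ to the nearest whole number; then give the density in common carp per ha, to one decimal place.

density ≈ 1820.2 common carp per ha

N̂ = 8401·6774/2405 − 1 = 56908374/2405 − 1 ≈ 23661.5 → 23662
Density = N̂ / area = 23662 / 13 ≈ 1820.15 → 1820.2 per ha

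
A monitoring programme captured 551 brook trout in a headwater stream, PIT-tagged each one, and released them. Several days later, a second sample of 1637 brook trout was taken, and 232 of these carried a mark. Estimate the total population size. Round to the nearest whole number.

Lincoln-Petersen assumes M/N = R/C, so N = M·C / R.
N = (551 × 1637) / 232 = 901987 / 232 ≈ 3887.9 → 3888

N ≈ 3888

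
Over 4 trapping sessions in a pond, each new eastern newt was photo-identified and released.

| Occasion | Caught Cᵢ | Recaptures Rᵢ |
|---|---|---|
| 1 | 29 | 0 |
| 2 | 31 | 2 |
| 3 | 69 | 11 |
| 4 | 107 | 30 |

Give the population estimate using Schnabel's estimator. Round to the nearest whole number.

N ≈ 403

Marked at large before each occasion: Mᵢ = Σⱼ<ᵢ (Cⱼ − Rⱼ) → M1=0, M2=29, M3=58, M4=116
Σ MᵢCᵢ = 0·29 + 29·31 + 58·69 + 116·107 = 0 + 899 + 4002 + 12412 = 17313
Σ Rᵢ = 0 + 2 + 11 + 30 = 43
N̂ = 17313 / 43 ≈ 402.6 → 403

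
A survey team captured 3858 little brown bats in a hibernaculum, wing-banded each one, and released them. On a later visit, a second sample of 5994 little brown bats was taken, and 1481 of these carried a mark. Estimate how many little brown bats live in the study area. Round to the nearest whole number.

N ≈ 15,614

The marked fraction in the recapture sample should equal the marked fraction in the population: 1481/5994 = 3858/N.
N = (3858 × 5994) / 1481 = 23124852 / 1481 ≈ 15614.3 → 15614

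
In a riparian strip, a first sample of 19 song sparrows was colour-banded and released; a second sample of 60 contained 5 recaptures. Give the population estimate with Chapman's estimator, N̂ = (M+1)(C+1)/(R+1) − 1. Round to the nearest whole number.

N ≈ 202

N̂ = (19+1)(60+1)/(5+1) − 1 = 20·61/6 − 1
= 1220/6 − 1 ≈ 203.3 − 1 ≈ 202.3 → 202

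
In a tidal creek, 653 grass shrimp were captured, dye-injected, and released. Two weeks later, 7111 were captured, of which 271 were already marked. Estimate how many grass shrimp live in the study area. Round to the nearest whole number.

N ≈ 17,135

Lincoln-Petersen assumes M/N = R/C, so N = M·C / R.
N = (653 × 7111) / 271 = 4643483 / 271 ≈ 17134.6 → 17135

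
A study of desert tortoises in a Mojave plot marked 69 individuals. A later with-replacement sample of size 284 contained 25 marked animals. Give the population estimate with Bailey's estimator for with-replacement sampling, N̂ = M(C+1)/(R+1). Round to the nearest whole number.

N̂ = 69·(284+1)/(25+1) = 69·285/26 = 19665/26 ≈ 756.3 → 756

N ≈ 756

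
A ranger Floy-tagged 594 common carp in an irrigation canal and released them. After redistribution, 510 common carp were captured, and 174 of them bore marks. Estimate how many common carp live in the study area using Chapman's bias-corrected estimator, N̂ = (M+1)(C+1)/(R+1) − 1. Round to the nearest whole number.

N̂ = (594+1)(510+1)/(174+1) − 1 = 595·511/175 − 1
= 304045/175 − 1 ≈ 1737.4 − 1 ≈ 1736.4 → 1736

N ≈ 1736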